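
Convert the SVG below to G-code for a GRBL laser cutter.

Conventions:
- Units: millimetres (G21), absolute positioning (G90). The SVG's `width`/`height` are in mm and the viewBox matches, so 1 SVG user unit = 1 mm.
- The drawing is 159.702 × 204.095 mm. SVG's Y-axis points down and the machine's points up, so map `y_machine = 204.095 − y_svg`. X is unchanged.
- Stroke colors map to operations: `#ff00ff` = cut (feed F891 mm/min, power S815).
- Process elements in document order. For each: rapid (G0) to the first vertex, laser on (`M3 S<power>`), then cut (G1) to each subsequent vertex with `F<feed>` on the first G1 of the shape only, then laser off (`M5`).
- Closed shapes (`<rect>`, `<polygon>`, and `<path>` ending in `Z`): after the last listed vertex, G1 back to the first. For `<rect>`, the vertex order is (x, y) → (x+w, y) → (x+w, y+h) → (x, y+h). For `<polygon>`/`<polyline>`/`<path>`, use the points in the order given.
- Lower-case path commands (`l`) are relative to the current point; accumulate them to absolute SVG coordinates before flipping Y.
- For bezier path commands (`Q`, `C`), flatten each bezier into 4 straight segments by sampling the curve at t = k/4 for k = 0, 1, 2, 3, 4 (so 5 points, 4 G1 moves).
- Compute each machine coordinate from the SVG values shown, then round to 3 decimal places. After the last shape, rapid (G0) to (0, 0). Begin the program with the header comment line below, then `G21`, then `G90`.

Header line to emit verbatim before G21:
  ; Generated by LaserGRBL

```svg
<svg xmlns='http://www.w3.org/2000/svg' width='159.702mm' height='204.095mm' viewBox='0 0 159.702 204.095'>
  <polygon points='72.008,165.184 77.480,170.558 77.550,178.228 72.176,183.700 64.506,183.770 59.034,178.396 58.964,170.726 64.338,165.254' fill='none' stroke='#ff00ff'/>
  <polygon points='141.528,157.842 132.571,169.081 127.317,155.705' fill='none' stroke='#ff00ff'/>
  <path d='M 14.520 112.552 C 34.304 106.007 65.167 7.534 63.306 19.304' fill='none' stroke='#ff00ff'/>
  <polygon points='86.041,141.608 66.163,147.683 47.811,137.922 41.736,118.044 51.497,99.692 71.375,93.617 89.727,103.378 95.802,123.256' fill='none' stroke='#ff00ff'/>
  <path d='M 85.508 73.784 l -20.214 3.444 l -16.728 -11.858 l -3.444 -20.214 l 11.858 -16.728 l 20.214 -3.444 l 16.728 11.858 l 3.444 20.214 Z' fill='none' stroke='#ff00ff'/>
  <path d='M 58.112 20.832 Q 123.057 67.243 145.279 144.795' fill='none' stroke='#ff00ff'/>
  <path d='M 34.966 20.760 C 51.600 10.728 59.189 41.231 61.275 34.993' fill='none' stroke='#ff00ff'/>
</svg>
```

; Generated by LaserGRBL
G21
G90
G0 X72.008 Y38.911
M3 S815
G1 X77.480 Y33.537 F891
G1 X77.550 Y25.867
G1 X72.176 Y20.395
G1 X64.506 Y20.325
G1 X59.034 Y25.699
G1 X58.964 Y33.369
G1 X64.338 Y38.841
G1 X72.008 Y38.911
M5
G0 X141.528 Y46.253
M3 S815
G1 X132.571 Y35.014 F891
G1 X127.317 Y48.390
G1 X141.528 Y46.253
M5
G0 X14.520 Y91.543
M3 S815
G1 X30.751 Y110.529 F891
G1 X47.030 Y145.035
G1 X59.250 Y176.107
G1 X63.306 Y184.791
M5
G0 X86.041 Y62.487
M3 S815
G1 X66.163 Y56.412 F891
G1 X47.811 Y66.173
G1 X41.736 Y86.051
G1 X51.497 Y104.403
G1 X71.375 Y110.478
G1 X89.727 Y100.717
G1 X95.802 Y80.839
G1 X86.041 Y62.487
M5
G0 X85.508 Y130.311
M3 S815
G1 X65.294 Y126.867 F891
G1 X48.566 Y138.725
G1 X45.122 Y158.939
G1 X56.980 Y175.667
G1 X77.194 Y179.111
G1 X93.922 Y167.253
G1 X97.366 Y147.039
G1 X85.508 Y130.311
M5
G0 X58.112 Y183.263
M3 S815
G1 X87.914 Y158.111 F891
G1 X112.376 Y129.067
G1 X131.498 Y96.130
G1 X145.279 Y59.300
M5
G0 X34.966 Y183.335
M3 S815
G1 X45.801 Y184.466 F891
G1 X53.576 Y177.641
G1 X58.623 Y170.105
G1 X61.275 Y169.102
M5
G0 X0.000 Y0.000

1 u = 1 mm; y_m = 204.095 − y.

[1] `<polygon>` regular polygon, #ff00ff→cut S815 F891: (72.008,38.911) → (77.480,33.537) → (77.550,25.867) → (72.176,20.395) → (64.506,20.325) → (59.034,25.699) → (58.964,33.369) → (64.338,38.841) → (72.008,38.911) (closed)

[2] `<polygon>` regular polygon, #ff00ff→cut S815 F891: (141.528,46.253) → (132.571,35.014) → (127.317,48.390) → (141.528,46.253) (closed)

[3] `<path>` cubic bezier, #ff00ff→cut S815 F891: (14.520,91.543) → (30.751,110.529) → (47.030,145.035) → (59.250,176.107) → (63.306,184.791)

[4] `<polygon>` regular polygon, #ff00ff→cut S815 F891: (86.041,62.487) → (66.163,56.412) → (47.811,66.173) → (41.736,86.051) → (51.497,104.403) → (71.375,110.478) → (89.727,100.717) → (95.802,80.839) → (86.041,62.487) (closed)

[5] `<path>` regular polygon, #ff00ff→cut S815 F891: (85.508,130.311) → (65.294,126.867) → (48.566,138.725) → (45.122,158.939) → (56.980,175.667) → (77.194,179.111) → (93.922,167.253) → (97.366,147.039) → (85.508,130.311) (closed)

[6] `<path>` quadratic bezier, #ff00ff→cut S815 F891: (58.112,183.263) → (87.914,158.111) → (112.376,129.067) → (131.498,96.130) → (145.279,59.300)

[7] `<path>` cubic bezier, #ff00ff→cut S815 F891: (34.966,183.335) → (45.801,184.466) → (53.576,177.641) → (58.623,170.105) → (61.275,169.102)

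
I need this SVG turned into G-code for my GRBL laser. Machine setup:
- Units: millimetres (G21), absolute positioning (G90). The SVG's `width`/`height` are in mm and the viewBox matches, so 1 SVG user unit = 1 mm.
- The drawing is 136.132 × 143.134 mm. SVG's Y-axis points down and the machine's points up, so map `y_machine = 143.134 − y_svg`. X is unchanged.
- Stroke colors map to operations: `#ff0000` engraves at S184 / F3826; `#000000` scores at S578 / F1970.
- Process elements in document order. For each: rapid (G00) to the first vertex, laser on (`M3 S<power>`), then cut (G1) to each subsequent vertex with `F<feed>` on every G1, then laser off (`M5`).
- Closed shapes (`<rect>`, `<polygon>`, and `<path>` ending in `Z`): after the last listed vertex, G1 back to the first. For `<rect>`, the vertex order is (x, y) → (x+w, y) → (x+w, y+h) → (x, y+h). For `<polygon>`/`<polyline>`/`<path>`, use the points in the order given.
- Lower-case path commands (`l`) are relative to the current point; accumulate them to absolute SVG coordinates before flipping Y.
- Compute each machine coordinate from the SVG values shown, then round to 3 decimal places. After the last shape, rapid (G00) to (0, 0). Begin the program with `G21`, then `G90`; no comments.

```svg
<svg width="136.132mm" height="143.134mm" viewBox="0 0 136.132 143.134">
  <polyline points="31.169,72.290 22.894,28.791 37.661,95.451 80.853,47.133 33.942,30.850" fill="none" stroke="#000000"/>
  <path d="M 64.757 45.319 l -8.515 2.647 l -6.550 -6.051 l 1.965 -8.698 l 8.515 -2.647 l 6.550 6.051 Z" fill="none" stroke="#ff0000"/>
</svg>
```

G21
G90
G00 X31.169 Y70.844
M3 S578
G1 X22.894 Y114.343 F1970
G1 X37.661 Y47.683 F1970
G1 X80.853 Y96.001 F1970
G1 X33.942 Y112.284 F1970
M5
G00 X64.757 Y97.815
M3 S184
G1 X56.242 Y95.168 F3826
G1 X49.692 Y101.219 F3826
G1 X51.657 Y109.917 F3826
G1 X60.172 Y112.564 F3826
G1 X66.722 Y106.513 F3826
G1 X64.757 Y97.815 F3826
M5
G00 X0.000 Y0.000

Since the viewBox matches the mm dimensions, user units are millimetres directly. The only transform is the Y-flip y_m = 143.134 − y_svg.

Shape 1 is a open polyline drawn with `<polyline>`. Its stroke #000000 means score at S578, F1970. After flipping Y the toolpath is (31.169,70.844) → (22.894,114.343) → (37.661,47.683) → (80.853,96.001) → (33.942,112.284).

Shape 2 is a regular polygon drawn with `<path>`. Its stroke #ff0000 means engrave at S184, F3826. After flipping Y the toolpath is (64.757,97.815) → (56.242,95.168) → (49.692,101.219) → (51.657,109.917) → (60.172,112.564) → (66.722,106.513) → (64.757,97.815), returning to the start.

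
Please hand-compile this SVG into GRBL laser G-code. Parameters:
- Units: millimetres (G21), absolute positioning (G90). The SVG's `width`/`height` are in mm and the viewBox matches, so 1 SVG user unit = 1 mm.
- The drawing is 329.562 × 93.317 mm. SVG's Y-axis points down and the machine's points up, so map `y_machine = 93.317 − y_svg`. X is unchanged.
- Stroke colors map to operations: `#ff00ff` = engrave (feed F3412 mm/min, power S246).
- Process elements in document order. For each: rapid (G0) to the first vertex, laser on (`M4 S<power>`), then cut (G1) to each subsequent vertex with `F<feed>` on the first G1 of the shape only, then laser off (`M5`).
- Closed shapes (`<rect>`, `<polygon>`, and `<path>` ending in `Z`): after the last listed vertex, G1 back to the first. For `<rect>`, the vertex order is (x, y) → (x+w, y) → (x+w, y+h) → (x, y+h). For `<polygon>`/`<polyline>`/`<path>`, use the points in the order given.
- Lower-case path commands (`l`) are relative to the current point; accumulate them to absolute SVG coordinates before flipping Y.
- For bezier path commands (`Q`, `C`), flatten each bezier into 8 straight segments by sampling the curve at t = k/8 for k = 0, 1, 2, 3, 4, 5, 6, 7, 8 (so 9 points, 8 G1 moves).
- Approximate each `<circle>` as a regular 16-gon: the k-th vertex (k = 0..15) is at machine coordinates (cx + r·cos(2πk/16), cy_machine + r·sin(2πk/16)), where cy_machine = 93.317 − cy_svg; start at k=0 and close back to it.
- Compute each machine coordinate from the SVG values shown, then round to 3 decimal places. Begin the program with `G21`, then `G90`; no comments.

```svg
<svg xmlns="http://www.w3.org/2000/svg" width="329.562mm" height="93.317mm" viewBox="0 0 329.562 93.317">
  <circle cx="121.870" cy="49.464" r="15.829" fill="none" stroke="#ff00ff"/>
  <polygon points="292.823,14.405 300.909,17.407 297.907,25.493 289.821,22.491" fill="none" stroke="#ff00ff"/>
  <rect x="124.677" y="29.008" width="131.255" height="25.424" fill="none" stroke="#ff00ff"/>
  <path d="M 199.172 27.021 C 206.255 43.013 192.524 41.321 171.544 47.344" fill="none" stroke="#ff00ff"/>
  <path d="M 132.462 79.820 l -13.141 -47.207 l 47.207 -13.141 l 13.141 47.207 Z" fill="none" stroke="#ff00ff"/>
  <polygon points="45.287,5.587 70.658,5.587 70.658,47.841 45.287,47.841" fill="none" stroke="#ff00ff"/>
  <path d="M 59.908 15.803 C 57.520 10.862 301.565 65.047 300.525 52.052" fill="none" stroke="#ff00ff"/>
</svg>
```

G21
G90
G0 X137.699 Y43.853
M4 S246
G1 X136.494 Y49.910 F3412
G1 X133.063 Y55.046
G1 X127.927 Y58.477
G1 X121.870 Y59.682
G1 X115.813 Y58.477
G1 X110.677 Y55.046
G1 X107.246 Y49.910
G1 X106.041 Y43.853
G1 X107.246 Y37.796
G1 X110.677 Y32.660
G1 X115.813 Y29.229
G1 X121.870 Y28.024
G1 X127.927 Y29.229
G1 X133.063 Y32.660
G1 X136.494 Y37.796
G1 X137.699 Y43.853
M5
G0 X292.823 Y78.912
M4 S246
G1 X300.909 Y75.910 F3412
G1 X297.907 Y67.824
G1 X289.821 Y70.826
G1 X292.823 Y78.912
M5
G0 X124.677 Y64.309
M4 S246
G1 X255.932 Y64.309 F3412
G1 X255.932 Y38.885
G1 X124.677 Y38.885
G1 X124.677 Y64.309
M5
G0 X199.172 Y66.296
M4 S246
G1 X200.879 Y61.078 F3412
G1 X200.794 Y57.221
G1 X199.075 Y54.426
G1 X195.882 Y52.396
G1 X191.373 Y50.834
G1 X185.708 Y49.441
G1 X179.045 Y47.920
G1 X171.544 Y45.973
M5
G0 X132.462 Y13.497
M4 S246
G1 X119.321 Y60.704 F3412
G1 X166.528 Y73.845
G1 X179.669 Y26.638
G1 X132.462 Y13.497
M5
G0 X45.287 Y87.730
M4 S246
G1 X70.658 Y87.730 F3412
G1 X70.658 Y45.476
G1 X45.287 Y45.476
G1 X45.287 Y87.730
M5
G0 X59.908 Y77.514
M4 S246
G1 X69.604 Y76.842 F3412
G1 X96.643 Y72.107
G1 X135.266 Y64.790
G1 X179.711 Y56.369
G1 X224.220 Y48.327
G1 X263.032 Y42.141
G1 X290.387 Y39.294
G1 X300.525 Y41.265
M5

1 u = 1 mm; y_m = 93.317 − y.

[1] `<circle>` circle, #ff00ff→engrave S246 F3412: (137.699,43.853) → (136.494,49.910) → (133.063,55.046) → (127.927,58.477) → (121.870,59.682) → (115.813,58.477) → (110.677,55.046) → (107.246,49.910) → (106.041,43.853) → (107.246,37.796) → (110.677,32.660) → (115.813,29.229) → (121.870,28.024) → (127.927,29.229) → (133.063,32.660) → (136.494,37.796) → (137.699,43.853) (closed)

[2] `<polygon>` regular polygon, #ff00ff→engrave S246 F3412: (292.823,78.912) → (300.909,75.910) → (297.907,67.824) → (289.821,70.826) → (292.823,78.912) (closed)

[3] `<rect>` rectangle, #ff00ff→engrave S246 F3412: (124.677,64.309) → (255.932,64.309) → (255.932,38.885) → (124.677,38.885) → (124.677,64.309) (closed)

[4] `<path>` cubic bezier, #ff00ff→engrave S246 F3412: (199.172,66.296) → (200.879,61.078) → (200.794,57.221) → (199.075,54.426) → (195.882,52.396) → (191.373,50.834) → (185.708,49.441) → (179.045,47.920) → (171.544,45.973)

[5] `<path>` regular polygon, #ff00ff→engrave S246 F3412: (132.462,13.497) → (119.321,60.704) → (166.528,73.845) → (179.669,26.638) → (132.462,13.497) (closed)

[6] `<polygon>` rectangle, #ff00ff→engrave S246 F3412: (45.287,87.730) → (70.658,87.730) → (70.658,45.476) → (45.287,45.476) → (45.287,87.730) (closed)

[7] `<path>` cubic bezier, #ff00ff→engrave S246 F3412: (59.908,77.514) → (69.604,76.842) → (96.643,72.107) → (135.266,64.790) → (179.711,56.369) → (224.220,48.327) → (263.032,42.141) → (290.387,39.294) → (300.525,41.265)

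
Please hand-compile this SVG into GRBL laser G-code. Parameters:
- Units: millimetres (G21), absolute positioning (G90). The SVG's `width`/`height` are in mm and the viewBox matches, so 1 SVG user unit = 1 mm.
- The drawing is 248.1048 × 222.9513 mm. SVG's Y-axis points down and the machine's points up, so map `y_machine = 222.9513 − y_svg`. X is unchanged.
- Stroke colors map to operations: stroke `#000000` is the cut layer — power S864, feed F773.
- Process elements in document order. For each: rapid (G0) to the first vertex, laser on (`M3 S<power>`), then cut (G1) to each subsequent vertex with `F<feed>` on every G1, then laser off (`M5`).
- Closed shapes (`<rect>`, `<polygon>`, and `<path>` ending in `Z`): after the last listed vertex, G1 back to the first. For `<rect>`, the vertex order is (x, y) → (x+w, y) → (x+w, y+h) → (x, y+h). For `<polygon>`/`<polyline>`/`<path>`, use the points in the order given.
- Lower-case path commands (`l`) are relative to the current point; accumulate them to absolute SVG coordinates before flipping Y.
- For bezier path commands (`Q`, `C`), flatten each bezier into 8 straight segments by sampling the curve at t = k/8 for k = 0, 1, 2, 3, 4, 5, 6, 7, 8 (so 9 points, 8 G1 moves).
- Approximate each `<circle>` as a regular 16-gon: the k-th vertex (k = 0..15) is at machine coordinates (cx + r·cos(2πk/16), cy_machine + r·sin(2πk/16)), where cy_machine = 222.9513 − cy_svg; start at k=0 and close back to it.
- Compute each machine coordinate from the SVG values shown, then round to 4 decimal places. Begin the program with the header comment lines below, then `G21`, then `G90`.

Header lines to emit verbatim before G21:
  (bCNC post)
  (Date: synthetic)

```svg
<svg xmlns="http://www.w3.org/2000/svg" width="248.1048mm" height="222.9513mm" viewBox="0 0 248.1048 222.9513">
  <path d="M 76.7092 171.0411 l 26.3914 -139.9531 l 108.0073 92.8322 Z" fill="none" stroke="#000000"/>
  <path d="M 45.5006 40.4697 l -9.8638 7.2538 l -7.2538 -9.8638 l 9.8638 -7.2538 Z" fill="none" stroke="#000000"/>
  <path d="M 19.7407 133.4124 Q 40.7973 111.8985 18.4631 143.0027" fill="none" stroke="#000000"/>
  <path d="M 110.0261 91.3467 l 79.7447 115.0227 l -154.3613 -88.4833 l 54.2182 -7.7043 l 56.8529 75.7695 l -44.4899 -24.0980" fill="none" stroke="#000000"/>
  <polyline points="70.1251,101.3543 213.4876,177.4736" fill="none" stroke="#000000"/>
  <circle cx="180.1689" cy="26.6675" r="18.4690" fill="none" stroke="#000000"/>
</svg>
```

(bCNC post)
(Date: synthetic)
G21
G90
G0 X76.7092 Y51.9102
M3 S864
G1 X103.1006 Y191.8633 F773
G1 X211.1079 Y99.0311 F773
G1 X76.7092 Y51.9102 F773
M5
G0 X45.5006 Y182.4816
M3 S864
G1 X35.6368 Y175.2278 F773
G1 X28.3830 Y185.0916 F773
G1 X38.2468 Y192.3454 F773
G1 X45.5006 Y182.4816 F773
M5
G0 X19.7407 Y89.5389
M3 S864
G1 X24.3269 Y94.0952 F773
G1 X27.5571 Y97.0072 F773
G1 X29.4313 Y98.2749 F773
G1 X29.9496 Y97.8983 F773
G1 X29.1119 Y95.8773 F773
G1 X26.9183 Y92.2121 F773
G1 X23.3687 Y86.9025 F773
G1 X18.4631 Y79.9486 F773
M5
G0 X110.0261 Y131.6046
M3 S864
G1 X189.7708 Y16.5819 F773
G1 X35.4095 Y105.0652 F773
G1 X89.6277 Y112.7695 F773
G1 X146.4806 Y37.0000 F773
G1 X101.9907 Y61.0980 F773
M5
G0 X70.1251 Y121.5970
M3 S864
G1 X213.4876 Y45.4777 F773
M5
G0 X198.6379 Y196.2838
M3 S864
G1 X197.2320 Y203.3516 F773
G1 X193.2285 Y209.3434 F773
G1 X187.2367 Y213.3469 F773
G1 X180.1689 Y214.7528 F773
G1 X173.1011 Y213.3469 F773
G1 X167.1093 Y209.3434 F773
G1 X163.1058 Y203.3516 F773
G1 X161.6999 Y196.2838 F773
G1 X163.1058 Y189.2160 F773
G1 X167.1093 Y183.2242 F773
G1 X173.1011 Y179.2207 F773
G1 X180.1689 Y177.8148 F773
G1 X187.2367 Y179.2207 F773
G1 X193.2285 Y183.2242 F773
G1 X197.2320 Y189.2160 F773
G1 X198.6379 Y196.2838 F773
M5

Since the viewBox matches the mm dimensions, user units are millimetres directly. The only transform is the Y-flip y_m = 222.9513 − y_svg.

Shape 1 is a regular polygon drawn with `<path>`. Its stroke #000000 means cut at S864, F773. After flipping Y the toolpath is (76.7092,51.9102) → (103.1006,191.8633) → (211.1079,99.0311) → (76.7092,51.9102), returning to the start.

Shape 2 is a regular polygon drawn with `<path>`. Its stroke #000000 means cut at S864, F773. After flipping Y the toolpath is (45.5006,182.4816) → (35.6368,175.2278) → (28.3830,185.0916) → (38.2468,192.3454) → (45.5006,182.4816), returning to the start.

Shape 3 is a quadratic bezier drawn with `<path>`. Its stroke #000000 means cut at S864, F773. After flipping Y the toolpath is (19.7407,89.5389) → (24.3269,94.0952) → (27.5571,97.0072) → (29.4313,98.2749) → (29.9496,97.8983) → (29.1119,95.8773) → (26.9183,92.2121) → (23.3687,86.9025) → (18.4631,79.9486).

Shape 4 is a open polyline drawn with `<path>`. Its stroke #000000 means cut at S864, F773. After flipping Y the toolpath is (110.0261,131.6046) → (189.7708,16.5819) → (35.4095,105.0652) → (89.6277,112.7695) → (146.4806,37.0000) → (101.9907,61.0980).

Shape 5 is a line segment drawn with `<polyline>`. Its stroke #000000 means cut at S864, F773. After flipping Y the toolpath is (70.1251,121.5970) → (213.4876,45.4777).

Shape 6 is a circle drawn with `<circle>`. Its stroke #000000 means cut at S864, F773. After flipping Y the toolpath is (198.6379,196.2838) → (197.2320,203.3516) → (193.2285,209.3434) → (187.2367,213.3469) → (180.1689,214.7528) → (173.1011,213.3469) → (167.1093,209.3434) → (163.1058,203.3516) → (161.6999,196.2838) → (163.1058,189.2160) → (167.1093,183.2242) → (173.1011,179.2207) → (180.1689,177.8148) → (187.2367,179.2207) → (193.2285,183.2242) → (197.2320,189.2160) → (198.6379,196.2838), returning to the start.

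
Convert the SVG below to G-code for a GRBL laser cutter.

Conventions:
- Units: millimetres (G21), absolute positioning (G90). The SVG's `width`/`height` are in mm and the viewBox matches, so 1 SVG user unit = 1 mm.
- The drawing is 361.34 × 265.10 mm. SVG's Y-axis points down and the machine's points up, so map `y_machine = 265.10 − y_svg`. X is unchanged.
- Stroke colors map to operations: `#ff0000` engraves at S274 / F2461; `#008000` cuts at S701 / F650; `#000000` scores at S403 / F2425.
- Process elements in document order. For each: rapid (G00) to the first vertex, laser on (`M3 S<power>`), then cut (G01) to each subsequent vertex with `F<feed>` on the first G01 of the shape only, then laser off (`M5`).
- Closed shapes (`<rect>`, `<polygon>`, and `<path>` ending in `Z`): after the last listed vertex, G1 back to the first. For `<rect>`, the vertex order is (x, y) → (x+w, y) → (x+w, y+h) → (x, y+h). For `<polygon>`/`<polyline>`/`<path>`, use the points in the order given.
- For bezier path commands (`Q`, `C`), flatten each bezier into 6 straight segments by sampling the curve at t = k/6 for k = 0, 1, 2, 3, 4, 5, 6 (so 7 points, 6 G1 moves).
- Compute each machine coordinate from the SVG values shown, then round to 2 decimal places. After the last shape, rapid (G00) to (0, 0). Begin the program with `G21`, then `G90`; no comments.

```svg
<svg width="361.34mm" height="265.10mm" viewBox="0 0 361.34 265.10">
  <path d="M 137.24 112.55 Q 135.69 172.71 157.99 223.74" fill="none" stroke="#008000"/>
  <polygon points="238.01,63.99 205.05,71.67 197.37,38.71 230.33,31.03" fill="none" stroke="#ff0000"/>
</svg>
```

1 u = 1 mm; y_m = 265.10 − y.

[1] `<path>` quadratic bezier, #008000→cut S701 F650: (137.24,152.55) → (137.39,132.75) → (138.86,113.46) → (141.65,94.67) → (145.77,76.39) → (151.22,58.62) → (157.99,41.36)

[2] `<polygon>` regular polygon, #ff0000→engrave S274 F2461: (238.01,201.11) → (205.05,193.43) → (197.37,226.39) → (230.33,234.07) → (238.01,201.11) (closed)

G21
G90
G00 X137.24 Y152.55
M3 S701
G01 X137.39 Y132.75 F650
G01 X138.86 Y113.46
G01 X141.65 Y94.67
G01 X145.77 Y76.39
G01 X151.22 Y58.62
G01 X157.99 Y41.36
M5
G00 X238.01 Y201.11
M3 S274
G01 X205.05 Y193.43 F2461
G01 X197.37 Y226.39
G01 X230.33 Y234.07
G01 X238.01 Y201.11
M5
G00 X0.00 Y0.00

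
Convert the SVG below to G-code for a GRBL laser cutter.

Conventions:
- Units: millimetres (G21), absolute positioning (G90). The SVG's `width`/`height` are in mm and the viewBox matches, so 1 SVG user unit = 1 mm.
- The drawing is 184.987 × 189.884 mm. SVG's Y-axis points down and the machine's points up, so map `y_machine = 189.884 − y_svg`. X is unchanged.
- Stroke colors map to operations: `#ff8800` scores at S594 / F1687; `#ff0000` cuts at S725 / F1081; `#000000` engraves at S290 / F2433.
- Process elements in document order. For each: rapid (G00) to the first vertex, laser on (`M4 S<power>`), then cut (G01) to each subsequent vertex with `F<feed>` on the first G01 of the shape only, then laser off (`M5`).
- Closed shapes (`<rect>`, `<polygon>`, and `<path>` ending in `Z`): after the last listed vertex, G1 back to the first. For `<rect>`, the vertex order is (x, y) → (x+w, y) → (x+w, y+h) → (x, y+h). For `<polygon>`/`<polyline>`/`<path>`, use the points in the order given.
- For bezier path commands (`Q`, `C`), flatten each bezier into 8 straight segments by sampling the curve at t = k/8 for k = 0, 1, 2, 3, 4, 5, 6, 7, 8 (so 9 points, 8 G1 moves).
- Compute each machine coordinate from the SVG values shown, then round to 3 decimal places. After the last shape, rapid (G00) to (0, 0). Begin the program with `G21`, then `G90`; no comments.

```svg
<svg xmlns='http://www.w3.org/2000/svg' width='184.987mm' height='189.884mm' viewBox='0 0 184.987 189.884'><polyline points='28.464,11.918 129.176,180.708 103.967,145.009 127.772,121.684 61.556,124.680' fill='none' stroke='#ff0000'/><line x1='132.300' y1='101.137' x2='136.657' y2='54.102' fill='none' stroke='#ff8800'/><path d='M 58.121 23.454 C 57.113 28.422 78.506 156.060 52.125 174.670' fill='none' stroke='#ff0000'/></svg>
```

1 u = 1 mm; y_m = 189.884 − y.

[1] `<polyline>` open polyline, #ff0000→cut S725 F1081: (28.464,177.966) → (129.176,9.176) → (103.967,44.875) → (127.772,68.200) → (61.556,65.204)

[2] `<line>` line segment, #ff8800→score S594 F1687: (132.300,88.747) → (136.657,135.782)

[3] `<path>` cubic bezier, #ff0000→cut S725 F1081: (58.121,166.430) → (58.656,159.269) → (60.469,143.324) → (62.737,121.308) → (64.638,95.938) → (65.350,69.928) → (64.050,45.994) → (59.916,26.851) → (52.125,15.214)

G21
G90
G00 X28.464 Y177.966
M4 S725
G01 X129.176 Y9.176 F1081
G01 X103.967 Y44.875
G01 X127.772 Y68.200
G01 X61.556 Y65.204
M5
G00 X132.300 Y88.747
M4 S594
G01 X136.657 Y135.782 F1687
M5
G00 X58.121 Y166.430
M4 S725
G01 X58.656 Y159.269 F1081
G01 X60.469 Y143.324
G01 X62.737 Y121.308
G01 X64.638 Y95.938
G01 X65.350 Y69.928
G01 X64.050 Y45.994
G01 X59.916 Y26.851
G01 X52.125 Y15.214
M5
G00 X0.000 Y0.000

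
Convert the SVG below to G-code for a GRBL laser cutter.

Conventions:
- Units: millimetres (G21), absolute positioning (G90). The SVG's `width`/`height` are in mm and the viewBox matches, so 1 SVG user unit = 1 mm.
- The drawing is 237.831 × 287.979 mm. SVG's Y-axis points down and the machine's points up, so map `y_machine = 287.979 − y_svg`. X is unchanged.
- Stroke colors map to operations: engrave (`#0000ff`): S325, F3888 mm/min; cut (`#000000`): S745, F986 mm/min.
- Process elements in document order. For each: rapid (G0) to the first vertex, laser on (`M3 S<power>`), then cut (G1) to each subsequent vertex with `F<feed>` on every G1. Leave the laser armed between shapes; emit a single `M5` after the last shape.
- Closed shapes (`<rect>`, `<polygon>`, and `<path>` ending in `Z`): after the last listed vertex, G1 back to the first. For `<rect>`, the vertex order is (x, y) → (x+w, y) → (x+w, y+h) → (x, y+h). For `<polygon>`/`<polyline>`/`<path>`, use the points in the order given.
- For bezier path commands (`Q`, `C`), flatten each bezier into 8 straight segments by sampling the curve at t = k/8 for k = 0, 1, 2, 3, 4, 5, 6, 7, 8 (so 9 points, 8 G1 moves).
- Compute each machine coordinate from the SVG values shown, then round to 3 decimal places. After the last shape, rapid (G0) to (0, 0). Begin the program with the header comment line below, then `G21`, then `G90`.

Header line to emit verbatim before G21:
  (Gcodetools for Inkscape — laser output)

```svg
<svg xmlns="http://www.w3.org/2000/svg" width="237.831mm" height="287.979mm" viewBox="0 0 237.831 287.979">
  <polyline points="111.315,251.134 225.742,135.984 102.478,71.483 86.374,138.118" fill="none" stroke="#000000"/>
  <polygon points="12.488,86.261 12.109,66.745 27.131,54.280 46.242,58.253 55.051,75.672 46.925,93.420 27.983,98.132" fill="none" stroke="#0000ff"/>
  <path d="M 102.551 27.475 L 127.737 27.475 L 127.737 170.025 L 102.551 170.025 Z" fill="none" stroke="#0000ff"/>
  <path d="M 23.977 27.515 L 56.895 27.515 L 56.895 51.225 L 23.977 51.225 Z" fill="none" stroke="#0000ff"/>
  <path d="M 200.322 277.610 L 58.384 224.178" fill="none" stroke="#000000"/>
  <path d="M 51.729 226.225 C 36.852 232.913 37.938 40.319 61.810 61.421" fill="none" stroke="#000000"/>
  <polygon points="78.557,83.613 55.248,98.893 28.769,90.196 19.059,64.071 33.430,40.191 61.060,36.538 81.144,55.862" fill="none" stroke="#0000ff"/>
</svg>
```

(Gcodetools for Inkscape — laser output)
G21
G90
G0 X111.315 Y36.845
M3 S745
G1 X225.742 Y151.995 F986
G1 X102.478 Y216.496 F986
G1 X86.374 Y149.861 F986
G0 X12.488 Y201.718
M3 S325
G1 X12.109 Y221.234 F3888
G1 X27.131 Y233.699 F3888
G1 X46.242 Y229.726 F3888
G1 X55.051 Y212.307 F3888
G1 X46.925 Y194.559 F3888
G1 X27.983 Y189.847 F3888
G1 X12.488 Y201.718 F3888
G0 X102.551 Y260.504
M3 S325
G1 X127.737 Y260.504 F3888
G1 X127.737 Y117.954 F3888
G1 X102.551 Y117.954 F3888
G1 X102.551 Y260.504 F3888
G0 X23.977 Y260.464
M3 S325
G1 X56.895 Y260.464 F3888
G1 X56.895 Y236.754 F3888
G1 X23.977 Y236.754 F3888
G1 X23.977 Y260.464 F3888
G0 X200.322 Y10.369
M3 S745
G1 X58.384 Y63.801 F986
G0 X51.729 Y61.754
M3 S745
G1 X46.912 Y67.781 F986
G1 X43.671 Y87.651 F986
G1 X42.087 Y116.524 F986
G1 X42.239 Y149.561 F986
G1 X44.207 Y181.923 F986
G1 X48.072 Y208.769 F986
G1 X53.913 Y225.261 F986
G1 X61.810 Y226.558 F986
G0 X78.557 Y204.366
M3 S325
G1 X55.248 Y189.086 F3888
G1 X28.769 Y197.783 F3888
G1 X19.059 Y223.908 F3888
G1 X33.430 Y247.788 F3888
G1 X61.060 Y251.441 F3888
G1 X81.144 Y232.117 F3888
G1 X78.557 Y204.366 F3888
M5
G0 X0.000 Y0.000

1 u = 1 mm; y_m = 287.979 − y.

[1] `<polyline>` open polyline, #000000→cut S745 F986: (111.315,36.845) → (225.742,151.995) → (102.478,216.496) → (86.374,149.861)

[2] `<polygon>` regular polygon, #0000ff→engrave S325 F3888: (12.488,201.718) → (12.109,221.234) → (27.131,233.699) → (46.242,229.726) → (55.051,212.307) → (46.925,194.559) → (27.983,189.847) → (12.488,201.718) (closed)

[3] `<path>` rectangle, #0000ff→engrave S325 F3888: (102.551,260.504) → (127.737,260.504) → (127.737,117.954) → (102.551,117.954) → (102.551,260.504) (closed)

[4] `<path>` rectangle, #0000ff→engrave S325 F3888: (23.977,260.464) → (56.895,260.464) → (56.895,236.754) → (23.977,236.754) → (23.977,260.464) (closed)

[5] `<path>` line segment, #000000→cut S745 F986: (200.322,10.369) → (58.384,63.801)

[6] `<path>` cubic bezier, #000000→cut S745 F986: (51.729,61.754) → (46.912,67.781) → (43.671,87.651) → (42.087,116.524) → (42.239,149.561) → (44.207,181.923) → (48.072,208.769) → (53.913,225.261) → (61.810,226.558)

[7] `<polygon>` regular polygon, #0000ff→engrave S325 F3888: (78.557,204.366) → (55.248,189.086) → (28.769,197.783) → (19.059,223.908) → (33.430,247.788) → (61.060,251.441) → (81.144,232.117) → (78.557,204.366) (closed)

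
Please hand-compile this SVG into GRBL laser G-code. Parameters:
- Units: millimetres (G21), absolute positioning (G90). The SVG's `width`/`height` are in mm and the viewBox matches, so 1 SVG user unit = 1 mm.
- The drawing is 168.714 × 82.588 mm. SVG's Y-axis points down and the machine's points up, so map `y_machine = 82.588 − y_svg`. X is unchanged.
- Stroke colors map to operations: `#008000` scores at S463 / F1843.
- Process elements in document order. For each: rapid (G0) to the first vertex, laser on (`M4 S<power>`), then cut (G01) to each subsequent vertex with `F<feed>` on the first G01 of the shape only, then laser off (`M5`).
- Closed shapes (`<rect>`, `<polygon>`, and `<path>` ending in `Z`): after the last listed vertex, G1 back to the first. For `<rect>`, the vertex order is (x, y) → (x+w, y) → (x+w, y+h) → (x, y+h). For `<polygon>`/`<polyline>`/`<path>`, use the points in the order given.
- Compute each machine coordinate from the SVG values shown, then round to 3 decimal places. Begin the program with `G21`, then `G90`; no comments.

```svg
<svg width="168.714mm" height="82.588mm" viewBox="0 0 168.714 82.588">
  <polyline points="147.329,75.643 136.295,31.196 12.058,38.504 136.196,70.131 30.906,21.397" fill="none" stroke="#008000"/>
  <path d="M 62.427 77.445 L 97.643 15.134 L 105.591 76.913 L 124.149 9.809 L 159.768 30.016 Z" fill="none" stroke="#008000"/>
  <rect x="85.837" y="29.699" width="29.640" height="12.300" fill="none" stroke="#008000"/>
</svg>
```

G21
G90
G0 X147.329 Y6.945
M4 S463
G01 X136.295 Y51.392 F1843
G01 X12.058 Y44.084
G01 X136.196 Y12.457
G01 X30.906 Y61.191
M5
G0 X62.427 Y5.143
M4 S463
G01 X97.643 Y67.454 F1843
G01 X105.591 Y5.675
G01 X124.149 Y72.779
G01 X159.768 Y52.572
G01 X62.427 Y5.143
M5
G0 X85.837 Y52.889
M4 S463
G01 X115.477 Y52.889 F1843
G01 X115.477 Y40.589
G01 X85.837 Y40.589
G01 X85.837 Y52.889
M5

1 u = 1 mm; y_m = 82.588 − y.

[1] `<polyline>` open polyline, #008000→score S463 F1843: (147.329,6.945) → (136.295,51.392) → (12.058,44.084) → (136.196,12.457) → (30.906,61.191)

[2] `<path>` closed polygon, #008000→score S463 F1843: (62.427,5.143) → (97.643,67.454) → (105.591,5.675) → (124.149,72.779) → (159.768,52.572) → (62.427,5.143) (closed)

[3] `<rect>` rectangle, #008000→score S463 F1843: (85.837,52.889) → (115.477,52.889) → (115.477,40.589) → (85.837,40.589) → (85.837,52.889) (closed)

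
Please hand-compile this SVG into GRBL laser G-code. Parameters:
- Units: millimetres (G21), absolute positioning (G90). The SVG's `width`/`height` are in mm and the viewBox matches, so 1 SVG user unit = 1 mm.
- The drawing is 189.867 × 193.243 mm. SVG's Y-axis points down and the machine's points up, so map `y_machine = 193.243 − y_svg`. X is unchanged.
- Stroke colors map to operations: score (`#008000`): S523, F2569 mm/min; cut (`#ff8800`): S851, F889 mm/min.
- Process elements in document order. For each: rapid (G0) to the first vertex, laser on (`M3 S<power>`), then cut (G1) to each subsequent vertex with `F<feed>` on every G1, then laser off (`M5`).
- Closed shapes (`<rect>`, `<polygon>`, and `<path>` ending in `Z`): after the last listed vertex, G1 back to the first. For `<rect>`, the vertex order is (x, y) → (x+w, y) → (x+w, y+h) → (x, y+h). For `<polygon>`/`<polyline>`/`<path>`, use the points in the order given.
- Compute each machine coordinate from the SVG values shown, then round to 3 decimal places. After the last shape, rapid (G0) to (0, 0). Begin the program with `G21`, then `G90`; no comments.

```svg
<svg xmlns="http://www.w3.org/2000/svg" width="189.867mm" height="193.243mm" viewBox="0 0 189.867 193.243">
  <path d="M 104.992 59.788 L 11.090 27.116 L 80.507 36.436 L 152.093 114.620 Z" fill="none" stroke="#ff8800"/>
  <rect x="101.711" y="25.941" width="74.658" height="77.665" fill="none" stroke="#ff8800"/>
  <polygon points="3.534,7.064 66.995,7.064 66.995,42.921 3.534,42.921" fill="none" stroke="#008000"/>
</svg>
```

G21
G90
G0 X104.992 Y133.455
M3 S851
G1 X11.090 Y166.127 F889
G1 X80.507 Y156.807 F889
G1 X152.093 Y78.623 F889
G1 X104.992 Y133.455 F889
M5
G0 X101.711 Y167.302
M3 S851
G1 X176.369 Y167.302 F889
G1 X176.369 Y89.637 F889
G1 X101.711 Y89.637 F889
G1 X101.711 Y167.302 F889
M5
G0 X3.534 Y186.179
M3 S523
G1 X66.995 Y186.179 F2569
G1 X66.995 Y150.322 F2569
G1 X3.534 Y150.322 F2569
G1 X3.534 Y186.179 F2569
M5
G0 X0.000 Y0.000

viewBox `0 0 189.867 193.243` with mm width/height → 1 unit = 1 mm. Flip: y_m = 193.243 − y_svg.

**Shape 1** — `<path>` closed polygon, stroke `#ff8800` → cut (S851, F889). Machine vertices: (104.992,133.455) → (11.090,166.127) → (80.507,156.807) → (152.093,78.623) → (104.992,133.455). Closed: final G1 returns to the first vertex.

**Shape 2** — `<rect>` rectangle, stroke `#ff8800` → cut (S851, F889). Machine vertices: (101.711,167.302) → (176.369,167.302) → (176.369,89.637) → (101.711,89.637) → (101.711,167.302). Closed: final G1 returns to the first vertex.

**Shape 3** — `<polygon>` rectangle, stroke `#008000` → score (S523, F2569). Machine vertices: (3.534,186.179) → (66.995,186.179) → (66.995,150.322) → (3.534,150.322) → (3.534,186.179). Closed: final G1 returns to the first vertex.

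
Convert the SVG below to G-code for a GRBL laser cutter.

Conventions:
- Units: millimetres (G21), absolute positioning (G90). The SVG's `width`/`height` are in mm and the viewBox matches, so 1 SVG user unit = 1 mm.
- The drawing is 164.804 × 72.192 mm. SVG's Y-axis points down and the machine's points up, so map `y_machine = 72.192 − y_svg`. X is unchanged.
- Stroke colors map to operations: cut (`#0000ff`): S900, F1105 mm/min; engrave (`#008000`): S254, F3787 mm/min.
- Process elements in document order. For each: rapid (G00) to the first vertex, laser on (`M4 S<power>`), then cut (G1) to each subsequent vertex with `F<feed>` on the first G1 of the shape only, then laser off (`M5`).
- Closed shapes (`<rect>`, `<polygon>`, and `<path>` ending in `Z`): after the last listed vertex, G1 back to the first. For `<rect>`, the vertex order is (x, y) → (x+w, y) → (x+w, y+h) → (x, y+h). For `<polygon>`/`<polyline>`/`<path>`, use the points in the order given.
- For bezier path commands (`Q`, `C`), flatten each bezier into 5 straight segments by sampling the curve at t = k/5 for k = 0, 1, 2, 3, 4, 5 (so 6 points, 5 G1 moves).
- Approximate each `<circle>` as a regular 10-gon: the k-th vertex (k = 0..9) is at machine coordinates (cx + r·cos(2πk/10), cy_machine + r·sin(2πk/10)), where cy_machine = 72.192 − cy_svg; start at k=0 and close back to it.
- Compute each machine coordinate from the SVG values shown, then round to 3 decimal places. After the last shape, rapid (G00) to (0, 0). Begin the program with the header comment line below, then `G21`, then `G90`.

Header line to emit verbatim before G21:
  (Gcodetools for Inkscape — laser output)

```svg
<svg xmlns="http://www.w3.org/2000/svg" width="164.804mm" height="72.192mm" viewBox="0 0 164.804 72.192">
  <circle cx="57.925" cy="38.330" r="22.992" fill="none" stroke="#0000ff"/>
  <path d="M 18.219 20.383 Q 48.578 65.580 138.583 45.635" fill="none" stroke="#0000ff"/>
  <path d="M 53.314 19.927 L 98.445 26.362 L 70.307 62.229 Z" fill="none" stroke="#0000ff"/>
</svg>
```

(Gcodetools for Inkscape — laser output)
G21
G90
G00 X80.917 Y33.862
M4 S900
G1 X76.526 Y47.376 F1105
G1 X65.030 Y55.729
G1 X50.820 Y55.729
G1 X39.324 Y47.376
G1 X34.933 Y33.862
G1 X39.324 Y20.348
G1 X50.820 Y11.995
G1 X65.030 Y11.995
G1 X76.526 Y20.348
G1 X80.917 Y33.862
M5
G00 X18.219 Y51.809
M4 S900
G1 X32.748 Y36.336 F1105
G1 X52.050 Y26.074
G1 X76.122 Y21.024
G1 X104.967 Y21.185
G1 X138.583 Y26.557
M5
G00 X53.314 Y52.265
M4 S900
G1 X98.445 Y45.830 F1105
G1 X70.307 Y9.963
G1 X53.314 Y52.265
M5
G00 X0.000 Y0.000

Since the viewBox matches the mm dimensions, user units are millimetres directly. The only transform is the Y-flip y_m = 72.192 − y_svg.

Shape 1 is a circle drawn with `<circle>`. Its stroke #0000ff means cut at S900, F1105. After flipping Y the toolpath is (80.917,33.862) → (76.526,47.376) → (65.030,55.729) → (50.820,55.729) → (39.324,47.376) → (34.933,33.862) → (39.324,20.348) → (50.820,11.995) → (65.030,11.995) → (76.526,20.348) → (80.917,33.862), returning to the start.

Shape 2 is a quadratic bezier drawn with `<path>`. Its stroke #0000ff means cut at S900, F1105. After flipping Y the toolpath is (18.219,51.809) → (32.748,36.336) → (52.050,26.074) → (76.122,21.024) → (104.967,21.185) → (138.583,26.557).

Shape 3 is a regular polygon drawn with `<path>`. Its stroke #0000ff means cut at S900, F1105. After flipping Y the toolpath is (53.314,52.265) → (98.445,45.830) → (70.307,9.963) → (53.314,52.265), returning to the start.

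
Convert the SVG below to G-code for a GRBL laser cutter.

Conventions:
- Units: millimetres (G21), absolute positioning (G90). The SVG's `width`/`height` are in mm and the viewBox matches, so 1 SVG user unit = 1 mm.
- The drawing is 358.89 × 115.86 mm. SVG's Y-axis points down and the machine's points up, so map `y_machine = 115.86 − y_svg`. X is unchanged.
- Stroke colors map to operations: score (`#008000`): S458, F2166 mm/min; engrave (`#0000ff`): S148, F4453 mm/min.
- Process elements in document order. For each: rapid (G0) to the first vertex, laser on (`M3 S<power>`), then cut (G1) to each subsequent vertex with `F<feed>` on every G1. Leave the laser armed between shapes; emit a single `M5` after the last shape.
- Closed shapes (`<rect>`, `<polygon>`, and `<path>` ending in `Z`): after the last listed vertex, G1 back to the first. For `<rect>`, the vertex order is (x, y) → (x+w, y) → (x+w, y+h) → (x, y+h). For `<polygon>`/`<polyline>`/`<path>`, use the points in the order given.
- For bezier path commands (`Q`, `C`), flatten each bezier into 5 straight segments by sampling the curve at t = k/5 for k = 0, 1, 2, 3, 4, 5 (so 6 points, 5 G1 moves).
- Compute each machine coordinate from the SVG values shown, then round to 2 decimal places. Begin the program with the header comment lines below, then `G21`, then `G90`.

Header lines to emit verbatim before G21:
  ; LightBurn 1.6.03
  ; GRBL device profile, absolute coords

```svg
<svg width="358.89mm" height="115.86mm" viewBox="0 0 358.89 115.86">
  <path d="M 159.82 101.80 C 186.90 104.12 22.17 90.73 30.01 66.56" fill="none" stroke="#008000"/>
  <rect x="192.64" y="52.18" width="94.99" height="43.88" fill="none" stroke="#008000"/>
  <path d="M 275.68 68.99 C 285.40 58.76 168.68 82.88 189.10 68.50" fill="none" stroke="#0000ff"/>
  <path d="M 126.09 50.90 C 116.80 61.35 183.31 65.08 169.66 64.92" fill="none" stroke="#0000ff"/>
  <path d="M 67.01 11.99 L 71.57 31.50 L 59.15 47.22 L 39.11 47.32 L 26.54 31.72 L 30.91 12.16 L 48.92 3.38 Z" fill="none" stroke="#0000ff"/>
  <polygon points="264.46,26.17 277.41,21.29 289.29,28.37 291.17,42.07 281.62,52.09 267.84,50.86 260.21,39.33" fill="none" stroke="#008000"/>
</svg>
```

viewBox `0 0 358.89 115.86` with mm width/height → 1 unit = 1 mm. Flip: y_m = 115.86 − y_svg.

**Shape 1** — `<path>` cubic bezier, stroke `#008000` → score (S458, F2166). Control points (SVG): P0=(159.82,101.80), P1=(186.90,104.12), P2=(22.17,90.73), P3=(30.01,66.56); sampled at t=k/5. Machine vertices: (159.82,14.06) → (155.97,14.51) → (123.57,18.50) → (80.12,25.79) → (43.10,36.13) → (30.01,49.30). Open path.

**Shape 2** — `<rect>` rectangle, stroke `#008000` → score (S458, F2166). Machine vertices: (192.64,63.68) → (287.63,63.68) → (287.63,19.80) → (192.64,19.80) → (192.64,63.68). Closed: final G1 returns to the first vertex.

**Shape 3** — `<path>` cubic bezier, stroke `#0000ff` → engrave (S148, F4453). Control points (SVG): P0=(275.68,68.99), P1=(285.40,58.76), P2=(168.68,82.88), P3=(189.10,68.50); sampled at t=k/5. Machine vertices: (275.68,46.87) → (268.45,49.47) → (243.52,47.32) → (213.55,43.92) → (191.20,42.77) → (189.10,47.36). Open path.

**Shape 4** — `<path>` cubic bezier, stroke `#0000ff` → engrave (S148, F4453). Control points (SVG): P0=(126.09,50.90), P1=(116.80,61.35), P2=(183.31,65.08), P3=(169.66,64.92); sampled at t=k/5. Machine vertices: (126.09,64.96) → (128.36,59.47) → (141.34,55.46) → (157.54,52.80) → (169.48,51.33) → (169.66,50.94). Open path.

**Shape 5** — `<path>` regular polygon, stroke `#0000ff` → engrave (S148, F4453). Machine vertices: (67.01,103.87) → (71.57,84.36) → (59.15,68.64) → (39.11,68.54) → (26.54,84.14) → (30.91,103.70) → (48.92,112.48) → (67.01,103.87). Closed: final G1 returns to the first vertex.

**Shape 6** — `<polygon>` regular polygon, stroke `#008000` → score (S458, F2166). Machine vertices: (264.46,89.69) → (277.41,94.57) → (289.29,87.49) → (291.17,73.79) → (281.62,63.77) → (267.84,65.00) → (260.21,76.53) → (264.46,89.69). Closed: final G1 returns to the first vertex.

; LightBurn 1.6.03
; GRBL device profile, absolute coords
G21
G90
G0 X159.82 Y14.06
M3 S458
G1 X155.97 Y14.51 F2166
G1 X123.57 Y18.50 F2166
G1 X80.12 Y25.79 F2166
G1 X43.10 Y36.13 F2166
G1 X30.01 Y49.30 F2166
G0 X192.64 Y63.68
M3 S458
G1 X287.63 Y63.68 F2166
G1 X287.63 Y19.80 F2166
G1 X192.64 Y19.80 F2166
G1 X192.64 Y63.68 F2166
G0 X275.68 Y46.87
M3 S148
G1 X268.45 Y49.47 F4453
G1 X243.52 Y47.32 F4453
G1 X213.55 Y43.92 F4453
G1 X191.20 Y42.77 F4453
G1 X189.10 Y47.36 F4453
G0 X126.09 Y64.96
M3 S148
G1 X128.36 Y59.47 F4453
G1 X141.34 Y55.46 F4453
G1 X157.54 Y52.80 F4453
G1 X169.48 Y51.33 F4453
G1 X169.66 Y50.94 F4453
G0 X67.01 Y103.87
M3 S148
G1 X71.57 Y84.36 F4453
G1 X59.15 Y68.64 F4453
G1 X39.11 Y68.54 F4453
G1 X26.54 Y84.14 F4453
G1 X30.91 Y103.70 F4453
G1 X48.92 Y112.48 F4453
G1 X67.01 Y103.87 F4453
G0 X264.46 Y89.69
M3 S458
G1 X277.41 Y94.57 F2166
G1 X289.29 Y87.49 F2166
G1 X291.17 Y73.79 F2166
G1 X281.62 Y63.77 F2166
G1 X267.84 Y65.00 F2166
G1 X260.21 Y76.53 F2166
G1 X264.46 Y89.69 F2166
M5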